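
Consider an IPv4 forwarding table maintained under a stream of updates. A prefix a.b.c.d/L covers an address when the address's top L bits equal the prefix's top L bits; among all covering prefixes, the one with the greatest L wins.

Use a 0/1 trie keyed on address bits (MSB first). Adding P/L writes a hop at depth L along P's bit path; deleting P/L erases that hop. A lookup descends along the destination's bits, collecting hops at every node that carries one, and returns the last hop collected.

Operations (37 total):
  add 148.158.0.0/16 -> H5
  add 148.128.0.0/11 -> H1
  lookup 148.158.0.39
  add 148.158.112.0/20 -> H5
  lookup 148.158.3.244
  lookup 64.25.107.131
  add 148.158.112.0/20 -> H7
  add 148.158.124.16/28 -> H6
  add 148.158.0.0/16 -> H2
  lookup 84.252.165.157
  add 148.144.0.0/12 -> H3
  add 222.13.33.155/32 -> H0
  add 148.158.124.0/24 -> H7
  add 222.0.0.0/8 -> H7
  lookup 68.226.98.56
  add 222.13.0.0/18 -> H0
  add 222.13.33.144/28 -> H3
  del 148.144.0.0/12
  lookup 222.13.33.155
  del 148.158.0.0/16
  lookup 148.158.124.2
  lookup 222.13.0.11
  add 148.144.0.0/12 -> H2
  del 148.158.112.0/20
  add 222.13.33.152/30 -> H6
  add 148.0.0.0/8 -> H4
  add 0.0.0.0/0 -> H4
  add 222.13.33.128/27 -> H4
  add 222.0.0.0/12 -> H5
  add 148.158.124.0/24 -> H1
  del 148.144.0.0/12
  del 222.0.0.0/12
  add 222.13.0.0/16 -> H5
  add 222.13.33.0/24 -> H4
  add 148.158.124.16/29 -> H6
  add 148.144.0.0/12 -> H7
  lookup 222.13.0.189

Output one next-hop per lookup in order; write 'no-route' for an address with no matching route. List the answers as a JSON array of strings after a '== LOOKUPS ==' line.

Process each operation:
  add 148.158.0.0/16 -> H5 at depth 16
  add 148.128.0.0/11 -> H1 at depth 11
  ? 148.158.0.39  path d0:-→d1:-→d2:-→d3:-→d4:-→d5:-→d6:-→d7:-→d8:-→d9:-→d10:-→d11:H1→d12:-→d13:-→d14:-→d15:-→d16:H5  best=H5
  add 148.158.112.0/20 -> H5 at depth 20
  ? 148.158.3.244  path d0:-→d1:-→d2:-→d3:-→d4:-→d5:-→d6:-→d7:-→d8:-→d9:-→d10:-→d11:H1→d12:-→d13:-→d14:-→d15:-→d16:H5→d17:-  best=H5
  ? 64.25.107.131  path d0:-  best=no-route
  add 148.158.112.0/20 -> H7 at depth 20
  add 148.158.124.16/28 -> H6 at depth 28
  add 148.158.0.0/16 -> H2 at depth 16
  ? 84.252.165.157  path d0:-  best=no-route
  add 148.144.0.0/12 -> H3 at depth 12
  add 222.13.33.155/32 -> H0 at depth 32
  add 148.158.124.0/24 -> H7 at depth 24
  add 222.0.0.0/8 -> H7 at depth 8
  ? 68.226.98.56  path d0:-  best=no-route
  add 222.13.0.0/18 -> H0 at depth 18
  add 222.13.33.144/28 -> H3 at depth 28
  del 148.144.0.0/12 (clear depth 12)
  ? 222.13.33.155  path d0:-→d1:-→d2:-→d3:-→d4:-→d5:-→d6:-→d7:-→d8:H7→d9:-→d10:-→d11:-→d12:-→d13:-→d14:-→d15:-→d16:-→d17:-→d18:H0→d19:-→d20:-→d21:-→d22:-→d23:-→d24:-→d25:-→d26:-→d27:-→d28:H3→d29:-→d30:-→d31:-→d32:H0  best=H0
  del 148.158.0.0/16 (clear depth 16)
  ? 148.158.124.2  path d0:-→d1:-→d2:-→d3:-→d4:-→d5:-→d6:-→d7:-→d8:-→d9:-→d10:-→d11:H1→d12:-→d13:-→d14:-→d15:-→d16:-→d17:-→d18:-→d19:-→d20:H7→d21:-→d22:-→d23:-→d24:H7→d25:-→d26:-→d27:-  best=H7
  ? 222.13.0.11  path d0:-→d1:-→d2:-→d3:-→d4:-→d5:-→d6:-→d7:-→d8:H7→d9:-→d10:-→d11:-→d12:-→d13:-→d14:-→d15:-→d16:-→d17:-→d18:H0  best=H0
  add 148.144.0.0/12 -> H2 at depth 12
  del 148.158.112.0/20 (clear depth 20)
  add 222.13.33.152/30 -> H6 at depth 30
  add 148.0.0.0/8 -> H4 at depth 8
  add 0.0.0.0/0 -> H4 at depth 0
  add 222.13.33.128/27 -> H4 at depth 27
  add 222.0.0.0/12 -> H5 at depth 12
  add 148.158.124.0/24 -> H1 at depth 24
  del 148.144.0.0/12 (clear depth 12)
  del 222.0.0.0/12 (clear depth 12)
  add 222.13.0.0/16 -> H5 at depth 16
  add 222.13.33.0/24 -> H4 at depth 24
  add 148.158.124.16/29 -> H6 at depth 29
  add 148.144.0.0/12 -> H7 at depth 12
  ? 222.13.0.189  path d0:H4→d1:-→d2:-→d3:-→d4:-→d5:-→d6:-→d7:-→d8:H7→d9:-→d10:-→d11:-→d12:-→d13:-→d14:-→d15:-→d16:H5→d17:-→d18:H0  best=H0

== LOOKUPS ==
["H5","H5","no-route","no-route","no-route","H0","H7","H0","H0"]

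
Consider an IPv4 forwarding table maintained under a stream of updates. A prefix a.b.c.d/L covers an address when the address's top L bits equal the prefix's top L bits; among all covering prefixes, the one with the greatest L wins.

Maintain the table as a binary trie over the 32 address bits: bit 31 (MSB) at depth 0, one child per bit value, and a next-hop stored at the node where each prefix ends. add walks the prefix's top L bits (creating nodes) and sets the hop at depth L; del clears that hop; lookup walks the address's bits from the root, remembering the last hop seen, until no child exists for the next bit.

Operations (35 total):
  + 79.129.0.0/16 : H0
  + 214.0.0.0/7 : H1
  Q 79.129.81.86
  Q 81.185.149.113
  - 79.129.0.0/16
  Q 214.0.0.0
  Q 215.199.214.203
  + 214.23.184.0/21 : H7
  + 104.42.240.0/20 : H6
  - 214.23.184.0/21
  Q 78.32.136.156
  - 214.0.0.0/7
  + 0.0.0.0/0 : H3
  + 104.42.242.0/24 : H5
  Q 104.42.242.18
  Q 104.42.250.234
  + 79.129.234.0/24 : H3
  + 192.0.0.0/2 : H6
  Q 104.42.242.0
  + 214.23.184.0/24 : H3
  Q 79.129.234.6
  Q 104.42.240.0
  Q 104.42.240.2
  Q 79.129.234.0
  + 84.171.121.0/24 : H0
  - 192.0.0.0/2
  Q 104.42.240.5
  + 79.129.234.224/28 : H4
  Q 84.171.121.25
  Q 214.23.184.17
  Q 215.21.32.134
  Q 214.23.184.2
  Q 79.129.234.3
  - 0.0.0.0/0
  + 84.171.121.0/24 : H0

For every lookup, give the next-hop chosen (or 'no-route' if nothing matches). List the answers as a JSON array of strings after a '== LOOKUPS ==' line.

Trace:
  add 79.129.0.0/16 -> H0 at depth 16
  add 214.0.0.0/7 -> H1 at depth 7
  ? 79.129.81.86  path d0:-→d1:-→d2:-→d3:-→d4:-→d5:-→d6:-→d7:-→d8:-→d9:-→d10:-→d11:-→d12:-→d13:-→d14:-→d15:-→d16:H0  best=H0
  ? 81.185.149.113  path d0:-→d1:-→d2:-→d3:-  best=no-route
  - 79.129.0.0/16 clear@16
  ? 214.0.0.0  path d0:-→d1:-→d2:-→d3:-→d4:-→d5:-→d6:-→d7:H1  best=H1
  ? 215.199.214.203  path d0:-→d1:-→d2:-→d3:-→d4:-→d5:-→d6:-→d7:H1  best=H1
  add 214.23.184.0/21 -> H7 at depth 21
  add 104.42.240.0/20 -> H6 at depth 20
  - 214.23.184.0/21 clear@21
  ? 78.32.136.156  path d0:-→d1:-→d2:-→d3:-→d4:-→d5:-→d6:-→d7:-  best=no-route
  - 214.0.0.0/7 clear@7
  add 0.0.0.0/0 -> H3 at depth 0
  add 104.42.242.0/24 -> H5 at depth 24
  ? 104.42.242.18  path d0:H3→d1:-→d2:-→d3:-→d4:-→d5:-→d6:-→d7:-→d8:-→d9:-→d10:-→d11:-→d12:-→d13:-→d14:-→d15:-→d16:-→d17:-→d18:-→d19:-→d20:H6→d21:-→d22:-→d23:-→d24:H5  best=H5
  ? 104.42.250.234  path d0:H3→d1:-→d2:-→d3:-→d4:-→d5:-→d6:-→d7:-→d8:-→d9:-→d10:-→d11:-→d12:-→d13:-→d14:-→d15:-→d16:-→d17:-→d18:-→d19:-→d20:H6  best=H6
  add 79.129.234.0/24 -> H3 at depth 24
  add 192.0.0.0/2 -> H6 at depth 2
  ? 104.42.242.0  path d0:H3→d1:-→d2:-→d3:-→d4:-→d5:-→d6:-→d7:-→d8:-→d9:-→d10:-→d11:-→d12:-→d13:-→d14:-→d15:-→d16:-→d17:-→d18:-→d19:-→d20:H6→d21:-→d22:-→d23:-→d24:H5  best=H5
  add 214.23.184.0/24 -> H3 at depth 24
  ? 79.129.234.6  path d0:H3→d1:-→d2:-→d3:-→d4:-→d5:-→d6:-→d7:-→d8:-→d9:-→d10:-→d11:-→d12:-→d13:-→d14:-→d15:-→d16:-→d17:-→d18:-→d19:-→d20:-→d21:-→d22:-→d23:-→d24:H3  best=H3
  ? 104.42.240.0  path d0:H3→d1:-→d2:-→d3:-→d4:-→d5:-→d6:-→d7:-→d8:-→d9:-→d10:-→d11:-→d12:-→d13:-→d14:-→d15:-→d16:-→d17:-→d18:-→d19:-→d20:H6→d21:-→d22:-  best=H6
  ? 104.42.240.2  path d0:H3→d1:-→d2:-→d3:-→d4:-→d5:-→d6:-→d7:-→d8:-→d9:-→d10:-→d11:-→d12:-→d13:-→d14:-→d15:-→d16:-→d17:-→d18:-→d19:-→d20:H6→d21:-→d22:-  best=H6
  ? 79.129.234.0  path d0:H3→d1:-→d2:-→d3:-→d4:-→d5:-→d6:-→d7:-→d8:-→d9:-→d10:-→d11:-→d12:-→d13:-→d14:-→d15:-→d16:-→d17:-→d18:-→d19:-→d20:-→d21:-→d22:-→d23:-→d24:H3  best=H3
  add 84.171.121.0/24 -> H0 at depth 24
  - 192.0.0.0/2 clear@2
  ? 104.42.240.5  path d0:H3→d1:-→d2:-→d3:-→d4:-→d5:-→d6:-→d7:-→d8:-→d9:-→d10:-→d11:-→d12:-→d13:-→d14:-→d15:-→d16:-→d17:-→d18:-→d19:-→d20:H6→d21:-→d22:-  best=H6
  add 79.129.234.224/28 -> H4 at depth 28
  ? 84.171.121.25  path d0:H3→d1:-→d2:-→d3:-→d4:-→d5:-→d6:-→d7:-→d8:-→d9:-→d10:-→d11:-→d12:-→d13:-→d14:-→d15:-→d16:-→d17:-→d18:-→d19:-→d20:-→d21:-→d22:-→d23:-→d24:H0  best=H0
  ? 214.23.184.17  path d0:H3→d1:-→d2:-→d3:-→d4:-→d5:-→d6:-→d7:-→d8:-→d9:-→d10:-→d11:-→d12:-→d13:-→d14:-→d15:-→d16:-→d17:-→d18:-→d19:-→d20:-→d21:-→d22:-→d23:-→d24:H3  best=H3
  ? 215.21.32.134  path d0:H3→d1:-→d2:-→d3:-→d4:-→d5:-→d6:-→d7:-  best=H3
  ? 214.23.184.2  path d0:H3→d1:-→d2:-→d3:-→d4:-→d5:-→d6:-→d7:-→d8:-→d9:-→d10:-→d11:-→d12:-→d13:-→d14:-→d15:-→d16:-→d17:-→d18:-→d19:-→d20:-→d21:-→d22:-→d23:-→d24:H3  best=H3
  ? 79.129.234.3  path d0:H3→d1:-→d2:-→d3:-→d4:-→d5:-→d6:-→d7:-→d8:-→d9:-→d10:-→d11:-→d12:-→d13:-→d14:-→d15:-→d16:-→d17:-→d18:-→d19:-→d20:-→d21:-→d22:-→d23:-→d24:H3  best=H3
  - 0.0.0.0/0 clear@0
  add 84.171.121.0/24 -> H0 at depth 24

== LOOKUPS ==
["H0","no-route","H1","H1","no-route","H5","H6","H5","H3","H6","H6","H3","H6","H0","H3","H3","H3","H3"]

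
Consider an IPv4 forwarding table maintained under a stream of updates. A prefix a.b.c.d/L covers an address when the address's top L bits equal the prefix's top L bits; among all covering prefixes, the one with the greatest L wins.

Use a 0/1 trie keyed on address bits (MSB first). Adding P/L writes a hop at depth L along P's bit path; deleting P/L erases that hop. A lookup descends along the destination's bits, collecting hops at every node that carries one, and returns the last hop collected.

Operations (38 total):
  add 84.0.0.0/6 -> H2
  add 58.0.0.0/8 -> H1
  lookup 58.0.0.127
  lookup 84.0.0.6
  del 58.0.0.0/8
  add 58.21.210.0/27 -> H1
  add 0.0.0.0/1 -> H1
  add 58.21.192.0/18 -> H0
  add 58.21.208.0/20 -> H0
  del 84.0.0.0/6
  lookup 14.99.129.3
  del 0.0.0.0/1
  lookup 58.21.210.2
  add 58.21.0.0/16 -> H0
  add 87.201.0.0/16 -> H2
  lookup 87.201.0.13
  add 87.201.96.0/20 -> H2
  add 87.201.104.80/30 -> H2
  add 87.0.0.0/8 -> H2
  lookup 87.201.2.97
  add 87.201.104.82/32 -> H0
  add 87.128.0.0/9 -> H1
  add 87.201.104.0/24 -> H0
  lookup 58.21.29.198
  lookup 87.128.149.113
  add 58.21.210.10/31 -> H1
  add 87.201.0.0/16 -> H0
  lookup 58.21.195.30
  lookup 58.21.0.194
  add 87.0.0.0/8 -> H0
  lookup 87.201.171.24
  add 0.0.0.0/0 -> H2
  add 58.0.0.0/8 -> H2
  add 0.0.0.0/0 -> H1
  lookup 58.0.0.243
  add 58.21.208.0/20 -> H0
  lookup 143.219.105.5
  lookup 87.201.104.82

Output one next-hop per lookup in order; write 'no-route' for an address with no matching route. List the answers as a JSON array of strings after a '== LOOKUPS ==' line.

Process each operation:
  add 84.0.0.0/6 -> H2 at depth 6
  add 58.0.0.0/8 -> H1 at depth 8
  lookup 58.0.0.127: bits 00111010 walk d0:-→d1:-→d2:-→d3:-→d4:-→d5:-→d6:-→d7:-→d8:H1 -> H1
  lookup 84.0.0.6: bits 010101 walk d0:-→d1:-→d2:-→d3:-→d4:-→d5:-→d6:H2 -> H2
  del 58.0.0.0/8 (clear depth 8)
  add 58.21.210.0/27 -> H1 at depth 27
  add 0.0.0.0/1 -> H1 at depth 1
  add 58.21.192.0/18 -> H0 at depth 18
  add 58.21.208.0/20 -> H0 at depth 20
  del 84.0.0.0/6 (clear depth 6)
  lookup 14.99.129.3: bits 00 walk d0:-→d1:H1→d2:- -> H1
  del 0.0.0.0/1 (clear depth 1)
  lookup 58.21.210.2: bits 001110100001010111010010000 walk d0:-→d1:-→d2:-→d3:-→d4:-→d5:-→d6:-→d7:-→d8:-→d9:-→d10:-→d11:-→d12:-→d13:-→d14:-→d15:-→d16:-→d17:-→d18:H0→d19:-→d20:H0→d21:-→d22:-→d23:-→d24:-→d25:-→d26:-→d27:H1 -> H1
  add 58.21.0.0/16 -> H0 at depth 16
  add 87.201.0.0/16 -> H2 at depth 16
  lookup 87.201.0.13: bits 0101011111001001 walk d0:-→d1:-→d2:-→d3:-→d4:-→d5:-→d6:-→d7:-→d8:-→d9:-→d10:-→d11:-→d12:-→d13:-→d14:-→d15:-→d16:H2 -> H2
  add 87.201.96.0/20 -> H2 at depth 20
  add 87.201.104.80/30 -> H2 at depth 30
  add 87.0.0.0/8 -> H2 at depth 8
  lookup 87.201.2.97: bits 01010111110010010 walk d0:-→d1:-→d2:-→d3:-→d4:-→d5:-→d6:-→d7:-→d8:H2→d9:-→d10:-→d11:-→d12:-→d13:-→d14:-→d15:-→d16:H2→d17:- -> H2
  add 87.201.104.82/32 -> H0 at depth 32
  add 87.128.0.0/9 -> H1 at depth 9
  add 87.201.104.0/24 -> H0 at depth 24
  lookup 58.21.29.198: bits 0011101000010101 walk d0:-→d1:-→d2:-→d3:-→d4:-→d5:-→d6:-→d7:-→d8:-→d9:-→d10:-→d11:-→d12:-→d13:-→d14:-→d15:-→d16:H0 -> H0
  lookup 87.128.149.113: bits 010101111 walk d0:-→d1:-→d2:-→d3:-→d4:-→d5:-→d6:-→d7:-→d8:H2→d9:H1 -> H1
  add 58.21.210.10/31 -> H1 at depth 31
  add 87.201.0.0/16 -> H0 at depth 16
  lookup 58.21.195.30: bits 0011101000010101110 walk d0:-→d1:-→d2:-→d3:-→d4:-→d5:-→d6:-→d7:-→d8:-→d9:-→d10:-→d11:-→d12:-→d13:-→d14:-→d15:-→d16:H0→d17:-→d18:H0→d19:- -> H0
  lookup 58.21.0.194: bits 0011101000010101 walk d0:-→d1:-→d2:-→d3:-→d4:-→d5:-→d6:-→d7:-→d8:-→d9:-→d10:-→d11:-→d12:-→d13:-→d14:-→d15:-→d16:H0 -> H0
  add 87.0.0.0/8 -> H0 at depth 8
  lookup 87.201.171.24: bits 0101011111001001 walk d0:-→d1:-→d2:-→d3:-→d4:-→d5:-→d6:-→d7:-→d8:H0→d9:H1→d10:-→d11:-→d12:-→d13:-→d14:-→d15:-→d16:H0 -> H0
  add 0.0.0.0/0 -> H2 at depth 0
  add 58.0.0.0/8 -> H2 at depth 8
  add 0.0.0.0/0 -> H1 at depth 0
  lookup 58.0.0.243: bits 00111010000 walk d0:H1→d1:-→d2:-→d3:-→d4:-→d5:-→d6:-→d7:-→d8:H2→d9:-→d10:-→d11:- -> H2
  add 58.21.208.0/20 -> H0 at depth 20
  lookup 143.219.105.5: bits ε walk d0:H1 -> H1
  lookup 87.201.104.82: bits 01010111110010010110100001010010 walk d0:H1→d1:-→d2:-→d3:-→d4:-→d5:-→d6:-→d7:-→d8:H0→d9:H1→d10:-→d11:-→d12:-→d13:-→d14:-→d15:-→d16:H0→d17:-→d18:-→d19:-→d20:H2→d21:-→d22:-→d23:-→d24:H0→d25:-→d26:-→d27:-→d28:-→d29:-→d30:H2→d31:-→d32:H0 -> H0

== LOOKUPS ==
["H1","H2","H1","H1","H2","H2","H0","H1","H0","H0","H0","H2","H1","H0"]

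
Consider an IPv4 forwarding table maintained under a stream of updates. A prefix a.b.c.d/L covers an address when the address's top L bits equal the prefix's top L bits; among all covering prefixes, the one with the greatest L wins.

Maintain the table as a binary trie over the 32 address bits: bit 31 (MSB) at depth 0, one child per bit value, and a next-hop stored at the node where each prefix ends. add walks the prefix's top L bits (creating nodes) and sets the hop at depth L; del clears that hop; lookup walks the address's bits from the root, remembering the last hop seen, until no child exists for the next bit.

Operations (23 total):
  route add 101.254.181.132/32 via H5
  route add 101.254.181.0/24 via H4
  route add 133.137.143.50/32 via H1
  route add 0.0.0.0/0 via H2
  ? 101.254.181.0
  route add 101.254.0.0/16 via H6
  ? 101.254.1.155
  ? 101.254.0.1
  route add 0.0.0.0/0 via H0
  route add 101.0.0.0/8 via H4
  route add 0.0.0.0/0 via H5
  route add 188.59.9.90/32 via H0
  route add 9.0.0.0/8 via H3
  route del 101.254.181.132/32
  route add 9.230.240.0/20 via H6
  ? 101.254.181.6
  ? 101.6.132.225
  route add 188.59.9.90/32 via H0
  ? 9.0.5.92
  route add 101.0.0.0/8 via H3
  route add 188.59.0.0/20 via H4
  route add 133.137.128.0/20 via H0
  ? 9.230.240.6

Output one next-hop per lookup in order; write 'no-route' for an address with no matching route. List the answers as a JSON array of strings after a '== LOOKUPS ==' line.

Process each operation:
  + 101.254.181.132/32 (H5) depth=32
  + 101.254.181.0/24 (H4) depth=24
  + 133.137.143.50/32 (H1) depth=32
  + 0.0.0.0/0 (H2) depth=0
  Q 101.254.181.0: descend 011001011111111010110101 ; hops seen [H2,H4] ; pick H4
  + 101.254.0.0/16 (H6) depth=16
  Q 101.254.1.155: descend 0110010111111110 ; hops seen [H2,H6] ; pick H6
  Q 101.254.0.1: descend 0110010111111110 ; hops seen [H2,H6] ; pick H6
  + 0.0.0.0/0 (H0) depth=0
  + 101.0.0.0/8 (H4) depth=8
  + 0.0.0.0/0 (H5) depth=0
  + 188.59.9.90/32 (H0) depth=32
  + 9.0.0.0/8 (H3) depth=8
  - 101.254.181.132/32 clear@32
  + 9.230.240.0/20 (H6) depth=20
  Q 101.254.181.6: descend 011001011111111010110101 ; hops seen [H5,H4,H6,H4] ; pick H4
  Q 101.6.132.225: descend 01100101 ; hops seen [H5,H4] ; pick H4
  + 188.59.9.90/32 (H0) depth=32
  Q 9.0.5.92: descend 00001001 ; hops seen [H5,H3] ; pick H3
  + 101.0.0.0/8 (H3) depth=8
  + 188.59.0.0/20 (H4) depth=20
  + 133.137.128.0/20 (H0) depth=20
  Q 9.230.240.6: descend 00001001111001101111 ; hops seen [H5,H3,H6] ; pick H6

== LOOKUPS ==
["H4","H6","H6","H4","H4","H3","H6"]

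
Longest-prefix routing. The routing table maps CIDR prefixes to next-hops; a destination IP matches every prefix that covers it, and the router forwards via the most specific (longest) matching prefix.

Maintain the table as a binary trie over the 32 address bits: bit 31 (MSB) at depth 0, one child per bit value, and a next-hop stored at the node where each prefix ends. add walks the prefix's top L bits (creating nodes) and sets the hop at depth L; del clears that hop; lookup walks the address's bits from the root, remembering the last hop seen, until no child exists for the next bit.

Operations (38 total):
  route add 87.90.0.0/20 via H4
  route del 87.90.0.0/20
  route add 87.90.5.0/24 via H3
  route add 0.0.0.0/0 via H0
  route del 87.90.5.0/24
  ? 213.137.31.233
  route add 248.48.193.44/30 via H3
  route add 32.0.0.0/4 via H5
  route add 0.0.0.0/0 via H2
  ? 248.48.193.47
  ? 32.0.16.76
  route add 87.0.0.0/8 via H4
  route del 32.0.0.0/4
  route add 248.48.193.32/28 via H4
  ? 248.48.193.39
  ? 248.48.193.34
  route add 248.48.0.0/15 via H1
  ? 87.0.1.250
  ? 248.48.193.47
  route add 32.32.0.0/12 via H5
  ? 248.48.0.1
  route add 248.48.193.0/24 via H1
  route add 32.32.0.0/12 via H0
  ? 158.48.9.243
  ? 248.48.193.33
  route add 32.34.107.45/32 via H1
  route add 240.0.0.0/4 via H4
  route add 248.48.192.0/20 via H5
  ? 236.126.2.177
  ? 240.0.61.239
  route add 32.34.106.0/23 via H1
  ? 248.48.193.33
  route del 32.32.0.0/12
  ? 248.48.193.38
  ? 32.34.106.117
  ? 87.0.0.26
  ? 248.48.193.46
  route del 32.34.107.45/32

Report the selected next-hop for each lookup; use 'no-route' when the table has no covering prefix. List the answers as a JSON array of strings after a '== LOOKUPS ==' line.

Apply in order:
  + 87.90.0.0/20 (H4) depth=20
  - 87.90.0.0/20 clear@20
  + 87.90.5.0/24 (H3) depth=24
  + 0.0.0.0/0 (H0) depth=0
  - 87.90.5.0/24 clear@24
  Q 213.137.31.233: descend ε ; hops seen [H0] ; pick H0
  + 248.48.193.44/30 (H3) depth=30
  + 32.0.0.0/4 (H5) depth=4
  + 0.0.0.0/0 (H2) depth=0
  Q 248.48.193.47: descend 111110000011000011000001001011 ; hops seen [H2,H3] ; pick H3
  Q 32.0.16.76: descend 0010 ; hops seen [H2,H5] ; pick H5
  + 87.0.0.0/8 (H4) depth=8
  - 32.0.0.0/4 clear@4
  + 248.48.193.32/28 (H4) depth=28
  Q 248.48.193.39: descend 1111100000110000110000010010 ; hops seen [H2,H4] ; pick H4
  Q 248.48.193.34: descend 1111100000110000110000010010 ; hops seen [H2,H4] ; pick H4
  + 248.48.0.0/15 (H1) depth=15
  Q 87.0.1.250: descend 010101110 ; hops seen [H2,H4] ; pick H4
  Q 248.48.193.47: descend 111110000011000011000001001011 ; hops seen [H2,H1,H4,H3] ; pick H3
  + 32.32.0.0/12 (H5) depth=12
  Q 248.48.0.1: descend 1111100000110000 ; hops seen [H2,H1] ; pick H1
  + 248.48.193.0/24 (H1) depth=24
  + 32.32.0.0/12 (H0) depth=12
  Q 158.48.9.243: descend 1 ; hops seen [H2] ; pick H2
  Q 248.48.193.33: descend 1111100000110000110000010010 ; hops seen [H2,H1,H1,H4] ; pick H4
  + 32.34.107.45/32 (H1) depth=32
  + 240.0.0.0/4 (H4) depth=4
  + 248.48.192.0/20 (H5) depth=20
  Q 236.126.2.177: descend 111 ; hops seen [H2] ; pick H2
  Q 240.0.61.239: descend 1111 ; hops seen [H2,H4] ; pick H4
  + 32.34.106.0/23 (H1) depth=23
  Q 248.48.193.33: descend 1111100000110000110000010010 ; hops seen [H2,H4,H1,H5,H1,H4] ; pick H4
  - 32.32.0.0/12 clear@12
  Q 248.48.193.38: descend 1111100000110000110000010010 ; hops seen [H2,H4,H1,H5,H1,H4] ; pick H4
  Q 32.34.106.117: descend 00100000001000100110101 ; hops seen [H2,H1] ; pick H1
  Q 87.0.0.26: descend 010101110 ; hops seen [H2,H4] ; pick H4
  Q 248.48.193.46: descend 111110000011000011000001001011 ; hops seen [H2,H4,H1,H5,H1,H4,H3] ; pick H3
  - 32.34.107.45/32 clear@32

== LOOKUPS ==
["H0","H3","H5","H4","H4","H4","H3","H1","H2","H4","H2","H4","H4","H4","H1","H4","H3"]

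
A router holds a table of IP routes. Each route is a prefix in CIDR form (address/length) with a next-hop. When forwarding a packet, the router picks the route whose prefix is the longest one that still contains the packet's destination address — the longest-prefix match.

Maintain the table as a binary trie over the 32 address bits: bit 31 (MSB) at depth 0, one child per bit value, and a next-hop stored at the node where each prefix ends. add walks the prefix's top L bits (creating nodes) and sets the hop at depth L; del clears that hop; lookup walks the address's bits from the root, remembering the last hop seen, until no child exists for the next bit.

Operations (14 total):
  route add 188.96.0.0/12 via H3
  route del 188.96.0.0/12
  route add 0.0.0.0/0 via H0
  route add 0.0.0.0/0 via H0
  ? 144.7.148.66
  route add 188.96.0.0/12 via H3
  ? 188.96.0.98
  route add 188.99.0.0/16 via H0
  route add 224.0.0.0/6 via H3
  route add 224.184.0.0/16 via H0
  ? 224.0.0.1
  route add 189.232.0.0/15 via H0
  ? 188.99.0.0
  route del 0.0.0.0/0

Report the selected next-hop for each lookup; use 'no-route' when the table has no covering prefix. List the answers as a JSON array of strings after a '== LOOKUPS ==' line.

Trace:
  + 188.96.0.0/12 (H3) depth=12
  - 188.96.0.0/12 clear@12
  + 0.0.0.0/0 (H0) depth=0
  + 0.0.0.0/0 (H0) depth=0
  lookup 144.7.148.66: bits 10 walk d0:H0→d1:-→d2:- -> H0
  + 188.96.0.0/12 (H3) depth=12
  lookup 188.96.0.98: bits 101111000110 walk d0:H0→d1:-→d2:-→d3:-→d4:-→d5:-→d6:-→d7:-→d8:-→d9:-→d10:-→d11:-→d12:H3 -> H3
  + 188.99.0.0/16 (H0) depth=16
  + 224.0.0.0/6 (H3) depth=6
  + 224.184.0.0/16 (H0) depth=16
  lookup 224.0.0.1: bits 11100000 walk d0:H0→d1:-→d2:-→d3:-→d4:-→d5:-→d6:H3→d7:-→d8:- -> H3
  + 189.232.0.0/15 (H0) depth=15
  lookup 188.99.0.0: bits 1011110001100011 walk d0:H0→d1:-→d2:-→d3:-→d4:-→d5:-→d6:-→d7:-→d8:-→d9:-→d10:-→d11:-→d12:H3→d13:-→d14:-→d15:-→d16:H0 -> H0
  - 0.0.0.0/0 clear@0

== LOOKUPS ==
["H0","H3","H3","H0"]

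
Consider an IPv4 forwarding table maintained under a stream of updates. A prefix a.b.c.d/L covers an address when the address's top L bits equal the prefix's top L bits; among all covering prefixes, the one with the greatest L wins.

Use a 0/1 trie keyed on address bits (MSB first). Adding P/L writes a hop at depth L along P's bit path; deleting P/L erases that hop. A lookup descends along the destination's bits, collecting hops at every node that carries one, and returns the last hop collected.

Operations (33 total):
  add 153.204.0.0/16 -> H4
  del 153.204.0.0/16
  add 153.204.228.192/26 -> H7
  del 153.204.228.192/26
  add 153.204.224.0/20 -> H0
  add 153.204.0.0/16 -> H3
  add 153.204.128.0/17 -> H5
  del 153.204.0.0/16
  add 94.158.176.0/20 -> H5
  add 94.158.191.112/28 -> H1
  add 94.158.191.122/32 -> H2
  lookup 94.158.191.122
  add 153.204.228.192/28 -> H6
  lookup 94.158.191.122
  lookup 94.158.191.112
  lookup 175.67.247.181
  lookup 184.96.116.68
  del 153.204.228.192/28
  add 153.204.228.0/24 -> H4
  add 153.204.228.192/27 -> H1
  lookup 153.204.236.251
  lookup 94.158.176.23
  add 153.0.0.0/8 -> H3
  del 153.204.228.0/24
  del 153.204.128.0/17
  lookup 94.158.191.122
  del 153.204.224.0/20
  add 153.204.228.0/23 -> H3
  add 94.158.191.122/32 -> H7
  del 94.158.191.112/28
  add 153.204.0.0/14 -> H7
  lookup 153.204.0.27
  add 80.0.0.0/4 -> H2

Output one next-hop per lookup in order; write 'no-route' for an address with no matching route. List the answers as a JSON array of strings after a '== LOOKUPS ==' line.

Process each operation:
  + 153.204.0.0/16 (H4) depth=16
  del 153.204.0.0/16 (clear depth 16)
  + 153.204.228.192/26 (H7) depth=26
  del 153.204.228.192/26 (clear depth 26)
  + 153.204.224.0/20 (H0) depth=20
  + 153.204.0.0/16 (H3) depth=16
  + 153.204.128.0/17 (H5) depth=17
  del 153.204.0.0/16 (clear depth 16)
  + 94.158.176.0/20 (H5) depth=20
  + 94.158.191.112/28 (H1) depth=28
  + 94.158.191.122/32 (H2) depth=32
  ? 94.158.191.122  path d0:-→d1:-→d2:-→d3:-→d4:-→d5:-→d6:-→d7:-→d8:-→d9:-→d10:-→d11:-→d12:-→d13:-→d14:-→d15:-→d16:-→d17:-→d18:-→d19:-→d20:H5→d21:-→d22:-→d23:-→d24:-→d25:-→d26:-→d27:-→d28:H1→d29:-→d30:-→d31:-→d32:H2  best=H2
  + 153.204.228.192/28 (H6) depth=28
  ? 94.158.191.122  path d0:-→d1:-→d2:-→d3:-→d4:-→d5:-→d6:-→d7:-→d8:-→d9:-→d10:-→d11:-→d12:-→d13:-→d14:-→d15:-→d16:-→d17:-→d18:-→d19:-→d20:H5→d21:-→d22:-→d23:-→d24:-→d25:-→d26:-→d27:-→d28:H1→d29:-→d30:-→d31:-→d32:H2  best=H2
  ? 94.158.191.112  path d0:-→d1:-→d2:-→d3:-→d4:-→d5:-→d6:-→d7:-→d8:-→d9:-→d10:-→d11:-→d12:-→d13:-→d14:-→d15:-→d16:-→d17:-→d18:-→d19:-→d20:H5→d21:-→d22:-→d23:-→d24:-→d25:-→d26:-→d27:-→d28:H1  best=H1
  ? 175.67.247.181  path d0:-→d1:-→d2:-  best=no-route
  ? 184.96.116.68  path d0:-→d1:-→d2:-  best=no-route
  del 153.204.228.192/28 (clear depth 28)
  + 153.204.228.0/24 (H4) depth=24
  + 153.204.228.192/27 (H1) depth=27
  ? 153.204.236.251  path d0:-→d1:-→d2:-→d3:-→d4:-→d5:-→d6:-→d7:-→d8:-→d9:-→d10:-→d11:-→d12:-→d13:-→d14:-→d15:-→d16:-→d17:H5→d18:-→d19:-→d20:H0  best=H0
  ? 94.158.176.23  path d0:-→d1:-→d2:-→d3:-→d4:-→d5:-→d6:-→d7:-→d8:-→d9:-→d10:-→d11:-→d12:-→d13:-→d14:-→d15:-→d16:-→d17:-→d18:-→d19:-→d20:H5  best=H5
  + 153.0.0.0/8 (H3) depth=8
  del 153.204.228.0/24 (clear depth 24)
  del 153.204.128.0/17 (clear depth 17)
  ? 94.158.191.122  path d0:-→d1:-→d2:-→d3:-→d4:-→d5:-→d6:-→d7:-→d8:-→d9:-→d10:-→d11:-→d12:-→d13:-→d14:-→d15:-→d16:-→d17:-→d18:-→d19:-→d20:H5→d21:-→d22:-→d23:-→d24:-→d25:-→d26:-→d27:-→d28:H1→d29:-→d30:-→d31:-→d32:H2  best=H2
  del 153.204.224.0/20 (clear depth 20)
  + 153.204.228.0/23 (H3) depth=23
  + 94.158.191.122/32 (H7) depth=32
  del 94.158.191.112/28 (clear depth 28)
  + 153.204.0.0/14 (H7) depth=14
  ? 153.204.0.27  path d0:-→d1:-→d2:-→d3:-→d4:-→d5:-→d6:-→d7:-→d8:H3→d9:-→d10:-→d11:-→d12:-→d13:-→d14:H7→d15:-→d16:-  best=H7
  + 80.0.0.0/4 (H2) depth=4

== LOOKUPS ==
["H2","H2","H1","no-route","no-route","H0","H5","H2","H7"]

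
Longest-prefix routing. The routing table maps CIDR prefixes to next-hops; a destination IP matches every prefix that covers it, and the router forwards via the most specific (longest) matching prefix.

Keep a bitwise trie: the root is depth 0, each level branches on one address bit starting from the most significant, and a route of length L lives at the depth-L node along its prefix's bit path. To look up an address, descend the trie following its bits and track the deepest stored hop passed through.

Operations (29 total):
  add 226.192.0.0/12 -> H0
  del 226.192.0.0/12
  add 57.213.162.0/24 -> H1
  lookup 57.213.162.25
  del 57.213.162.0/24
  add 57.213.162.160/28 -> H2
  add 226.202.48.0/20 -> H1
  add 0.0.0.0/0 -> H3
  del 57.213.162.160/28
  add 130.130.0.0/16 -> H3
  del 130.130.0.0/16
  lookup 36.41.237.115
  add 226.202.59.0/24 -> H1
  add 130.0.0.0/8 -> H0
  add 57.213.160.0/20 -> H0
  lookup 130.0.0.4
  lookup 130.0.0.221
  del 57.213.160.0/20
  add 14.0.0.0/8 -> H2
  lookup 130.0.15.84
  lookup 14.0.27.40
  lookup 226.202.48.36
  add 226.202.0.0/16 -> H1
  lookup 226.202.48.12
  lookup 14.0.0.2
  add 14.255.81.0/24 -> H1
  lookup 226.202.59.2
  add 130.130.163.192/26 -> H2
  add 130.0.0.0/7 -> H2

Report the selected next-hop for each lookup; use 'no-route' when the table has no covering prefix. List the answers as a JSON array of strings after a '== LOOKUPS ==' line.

Process each operation:
  + 226.192.0.0/12 (H0) depth=12
  - 226.192.0.0/12 clear@12
  + 57.213.162.0/24 (H1) depth=24
  ? 57.213.162.25  path d0:-→d1:-→d2:-→d3:-→d4:-→d5:-→d6:-→d7:-→d8:-→d9:-→d10:-→d11:-→d12:-→d13:-→d14:-→d15:-→d16:-→d17:-→d18:-→d19:-→d20:-→d21:-→d22:-→d23:-→d24:H1  best=H1
  - 57.213.162.0/24 clear@24
  + 57.213.162.160/28 (H2) depth=28
  + 226.202.48.0/20 (H1) depth=20
  + 0.0.0.0/0 (H3) depth=0
  - 57.213.162.160/28 clear@28
  + 130.130.0.0/16 (H3) depth=16
  - 130.130.0.0/16 clear@16
  ? 36.41.237.115  path d0:H3→d1:-→d2:-→d3:-  best=H3
  + 226.202.59.0/24 (H1) depth=24
  + 130.0.0.0/8 (H0) depth=8
  + 57.213.160.0/20 (H0) depth=20
  ? 130.0.0.4  path d0:H3→d1:-→d2:-→d3:-→d4:-→d5:-→d6:-→d7:-→d8:H0  best=H0
  ? 130.0.0.221  path d0:H3→d1:-→d2:-→d3:-→d4:-→d5:-→d6:-→d7:-→d8:H0  best=H0
  - 57.213.160.0/20 clear@20
  + 14.0.0.0/8 (H2) depth=8
  ? 130.0.15.84  path d0:H3→d1:-→d2:-→d3:-→d4:-→d5:-→d6:-→d7:-→d8:H0  best=H0
  ? 14.0.27.40  path d0:H3→d1:-→d2:-→d3:-→d4:-→d5:-→d6:-→d7:-→d8:H2  best=H2
  ? 226.202.48.36  path d0:H3→d1:-→d2:-→d3:-→d4:-→d5:-→d6:-→d7:-→d8:-→d9:-→d10:-→d11:-→d12:-→d13:-→d14:-→d15:-→d16:-→d17:-→d18:-→d19:-→d20:H1  best=H1
  + 226.202.0.0/16 (H1) depth=16
  ? 226.202.48.12  path d0:H3→d1:-→d2:-→d3:-→d4:-→d5:-→d6:-→d7:-→d8:-→d9:-→d10:-→d11:-→d12:-→d13:-→d14:-→d15:-→d16:H1→d17:-→d18:-→d19:-→d20:H1  best=H1
  ? 14.0.0.2  path d0:H3→d1:-→d2:-→d3:-→d4:-→d5:-→d6:-→d7:-→d8:H2  best=H2
  + 14.255.81.0/24 (H1) depth=24
  ? 226.202.59.2  path d0:H3→d1:-→d2:-→d3:-→d4:-→d5:-→d6:-→d7:-→d8:-→d9:-→d10:-→d11:-→d12:-→d13:-→d14:-→d15:-→d16:H1→d17:-→d18:-→d19:-→d20:H1→d21:-→d22:-→d23:-→d24:H1  best=H1
  + 130.130.163.192/26 (H2) depth=26
  + 130.0.0.0/7 (H2) depth=7

== LOOKUPS ==
["H1","H3","H0","H0","H0","H2","H1","H1","H2","H1"]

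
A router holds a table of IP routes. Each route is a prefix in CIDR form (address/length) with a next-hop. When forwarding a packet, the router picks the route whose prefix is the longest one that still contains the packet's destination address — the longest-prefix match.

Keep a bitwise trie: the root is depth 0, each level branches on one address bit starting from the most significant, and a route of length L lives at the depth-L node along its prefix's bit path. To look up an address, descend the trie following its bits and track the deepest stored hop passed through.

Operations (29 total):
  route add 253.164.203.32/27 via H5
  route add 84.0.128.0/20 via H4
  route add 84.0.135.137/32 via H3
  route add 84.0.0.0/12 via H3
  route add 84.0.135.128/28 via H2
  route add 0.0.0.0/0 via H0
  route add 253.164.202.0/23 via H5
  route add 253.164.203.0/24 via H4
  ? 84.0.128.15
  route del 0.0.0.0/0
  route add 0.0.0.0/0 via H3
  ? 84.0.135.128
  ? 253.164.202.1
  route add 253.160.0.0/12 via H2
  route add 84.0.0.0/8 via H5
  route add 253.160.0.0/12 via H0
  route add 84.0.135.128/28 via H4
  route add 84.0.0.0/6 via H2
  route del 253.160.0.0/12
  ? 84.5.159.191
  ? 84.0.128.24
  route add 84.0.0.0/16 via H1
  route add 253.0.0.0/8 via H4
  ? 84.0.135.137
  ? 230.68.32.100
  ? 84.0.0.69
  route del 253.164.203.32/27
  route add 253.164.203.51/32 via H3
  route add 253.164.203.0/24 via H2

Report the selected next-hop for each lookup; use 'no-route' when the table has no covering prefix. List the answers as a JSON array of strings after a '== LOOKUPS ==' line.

Trace:
  add 253.164.203.32/27 -> H5 at depth 27
  add 84.0.128.0/20 -> H4 at depth 20
  add 84.0.135.137/32 -> H3 at depth 32
  add 84.0.0.0/12 -> H3 at depth 12
  add 84.0.135.128/28 -> H2 at depth 28
  add 0.0.0.0/0 -> H0 at depth 0
  add 253.164.202.0/23 -> H5 at depth 23
  add 253.164.203.0/24 -> H4 at depth 24
  Q 84.0.128.15: descend 010101000000000010000 ; hops seen [H0,H3,H4] ; pick H4
  - 0.0.0.0/0 clear@0
  add 0.0.0.0/0 -> H3 at depth 0
  Q 84.0.135.128: descend 0101010000000000100001111000 ; hops seen [H3,H3,H4,H2] ; pick H2
  Q 253.164.202.1: descend 11111101101001001100101 ; hops seen [H3,H5] ; pick H5
  add 253.160.0.0/12 -> H2 at depth 12
  add 84.0.0.0/8 -> H5 at depth 8
  add 253.160.0.0/12 -> H0 at depth 12
  add 84.0.135.128/28 -> H4 at depth 28
  add 84.0.0.0/6 -> H2 at depth 6
  - 253.160.0.0/12 clear@12
  Q 84.5.159.191: descend 0101010000000 ; hops seen [H3,H2,H5,H3] ; pick H3
  Q 84.0.128.24: descend 010101000000000010000 ; hops seen [H3,H2,H5,H3,H4] ; pick H4
  add 84.0.0.0/16 -> H1 at depth 16
  add 253.0.0.0/8 -> H4 at depth 8
  Q 84.0.135.137: descend 01010100000000001000011110001001 ; hops seen [H3,H2,H5,H3,H1,H4,H4,H3] ; pick H3
  Q 230.68.32.100: descend 111 ; hops seen [H3] ; pick H3
  Q 84.0.0.69: descend 0101010000000000 ; hops seen [H3,H2,H5,H3,H1] ; pick H1
  - 253.164.203.32/27 clear@27
  add 253.164.203.51/32 -> H3 at depth 32
  add 253.164.203.0/24 -> H2 at depth 24

== LOOKUPS ==
["H4","H2","H5","H3","H4","H3","H3","H1"]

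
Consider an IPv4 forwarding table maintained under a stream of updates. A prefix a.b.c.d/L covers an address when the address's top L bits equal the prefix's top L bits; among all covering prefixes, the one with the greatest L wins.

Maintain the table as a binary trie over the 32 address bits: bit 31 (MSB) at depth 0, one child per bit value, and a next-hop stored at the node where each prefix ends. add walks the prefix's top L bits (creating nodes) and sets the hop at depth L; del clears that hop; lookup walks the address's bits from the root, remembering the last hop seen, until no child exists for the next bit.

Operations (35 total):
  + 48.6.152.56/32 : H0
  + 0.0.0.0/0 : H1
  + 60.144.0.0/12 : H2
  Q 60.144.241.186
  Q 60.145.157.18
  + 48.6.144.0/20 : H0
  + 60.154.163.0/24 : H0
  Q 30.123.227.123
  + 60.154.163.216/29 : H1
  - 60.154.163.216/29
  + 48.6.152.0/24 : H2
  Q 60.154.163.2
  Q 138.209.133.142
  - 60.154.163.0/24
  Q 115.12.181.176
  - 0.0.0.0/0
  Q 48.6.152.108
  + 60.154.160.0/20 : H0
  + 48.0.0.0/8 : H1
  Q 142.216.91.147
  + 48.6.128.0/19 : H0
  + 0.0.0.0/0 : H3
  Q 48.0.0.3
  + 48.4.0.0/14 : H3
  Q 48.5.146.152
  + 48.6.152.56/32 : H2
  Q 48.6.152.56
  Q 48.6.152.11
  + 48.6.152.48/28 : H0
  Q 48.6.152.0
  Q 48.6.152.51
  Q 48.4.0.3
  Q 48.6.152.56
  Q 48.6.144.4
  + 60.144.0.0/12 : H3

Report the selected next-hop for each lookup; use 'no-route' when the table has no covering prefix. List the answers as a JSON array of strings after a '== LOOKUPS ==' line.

Apply in order:
  add 48.6.152.56/32 -> H0 at depth 32
  add 0.0.0.0/0 -> H1 at depth 0
  add 60.144.0.0/12 -> H2 at depth 12
  lookup 60.144.241.186: bits 001111001001 walk d0:H1→d1:-→d2:-→d3:-→d4:-→d5:-→d6:-→d7:-→d8:-→d9:-→d10:-→d11:-→d12:H2 -> H2
  lookup 60.145.157.18: bits 001111001001 walk d0:H1→d1:-→d2:-→d3:-→d4:-→d5:-→d6:-→d7:-→d8:-→d9:-→d10:-→d11:-→d12:H2 -> H2
  add 48.6.144.0/20 -> H0 at depth 20
  add 60.154.163.0/24 -> H0 at depth 24
  lookup 30.123.227.123: bits 00 walk d0:H1→d1:-→d2:- -> H1
  add 60.154.163.216/29 -> H1 at depth 29
  - 60.154.163.216/29 clear@29
  add 48.6.152.0/24 -> H2 at depth 24
  lookup 60.154.163.2: bits 001111001001101010100011 walk d0:H1→d1:-→d2:-→d3:-→d4:-→d5:-→d6:-→d7:-→d8:-→d9:-→d10:-→d11:-→d12:H2→d13:-→d14:-→d15:-→d16:-→d17:-→d18:-→d19:-→d20:-→d21:-→d22:-→d23:-→d24:H0 -> H0
  lookup 138.209.133.142: bits ε walk d0:H1 -> H1
  - 60.154.163.0/24 clear@24
  lookup 115.12.181.176: bits 0 walk d0:H1→d1:- -> H1
  - 0.0.0.0/0 clear@0
  lookup 48.6.152.108: bits 0011000000000110100110000 walk d0:-→d1:-→d2:-→d3:-→d4:-→d5:-→d6:-→d7:-→d8:-→d9:-→d10:-→d11:-→d12:-→d13:-→d14:-→d15:-→d16:-→d17:-→d18:-→d19:-→d20:H0→d21:-→d22:-→d23:-→d24:H2→d25:- -> H2
  add 60.154.160.0/20 -> H0 at depth 20
  add 48.0.0.0/8 -> H1 at depth 8
  lookup 142.216.91.147: bits ε walk d0:- -> no-route
  add 48.6.128.0/19 -> H0 at depth 19
  add 0.0.0.0/0 -> H3 at depth 0
  lookup 48.0.0.3: bits 0011000000000 walk d0:H3→d1:-→d2:-→d3:-→d4:-→d5:-→d6:-→d7:-→d8:H1→d9:-→d10:-→d11:-→d12:-→d13:- -> H1
  add 48.4.0.0/14 -> H3 at depth 14
  lookup 48.5.146.152: bits 00110000000001 walk d0:H3→d1:-→d2:-→d3:-→d4:-→d5:-→d6:-→d7:-→d8:H1→d9:-→d10:-→d11:-→d12:-→d13:-→d14:H3 -> H3
  add 48.6.152.56/32 -> H2 at depth 32
  lookup 48.6.152.56: bits 00110000000001101001100000111000 walk d0:H3→d1:-→d2:-→d3:-→d4:-→d5:-→d6:-→d7:-→d8:H1→d9:-→d10:-→d11:-→d12:-→d13:-→d14:H3→d15:-→d16:-→d17:-→d18:-→d19:H0→d20:H0→d21:-→d22:-→d23:-→d24:H2→d25:-→d26:-→d27:-→d28:-→d29:-→d30:-→d31:-→d32:H2 -> H2
  lookup 48.6.152.11: bits 00110000000001101001100000 walk d0:H3→d1:-→d2:-→d3:-→d4:-→d5:-→d6:-→d7:-→d8:H1→d9:-→d10:-→d11:-→d12:-→d13:-→d14:H3→d15:-→d16:-→d17:-→d18:-→d19:H0→d20:H0→d21:-→d22:-→d23:-→d24:H2→d25:-→d26:- -> H2
  add 48.6.152.48/28 -> H0 at depth 28
  lookup 48.6.152.0: bits 00110000000001101001100000 walk d0:H3→d1:-→d2:-→d3:-→d4:-→d5:-→d6:-→d7:-→d8:H1→d9:-→d10:-→d11:-→d12:-→d13:-→d14:H3→d15:-→d16:-→d17:-→d18:-→d19:H0→d20:H0→d21:-→d22:-→d23:-→d24:H2→d25:-→d26:- -> H2
  lookup 48.6.152.51: bits 0011000000000110100110000011 walk d0:H3→d1:-→d2:-→d3:-→d4:-→d5:-→d6:-→d7:-→d8:H1→d9:-→d10:-→d11:-→d12:-→d13:-→d14:H3→d15:-→d16:-→d17:-→d18:-→d19:H0→d20:H0→d21:-→d22:-→d23:-→d24:H2→d25:-→d26:-→d27:-→d28:H0 -> H0
  lookup 48.4.0.3: bits 00110000000001 walk d0:H3→d1:-→d2:-→d3:-→d4:-→d5:-→d6:-→d7:-→d8:H1→d9:-→d10:-→d11:-→d12:-→d13:-→d14:H3 -> H3
  lookup 48.6.152.56: bits 00110000000001101001100000111000 walk d0:H3→d1:-→d2:-→d3:-→d4:-→d5:-→d6:-→d7:-→d8:H1→d9:-→d10:-→d11:-→d12:-→d13:-→d14:H3→d15:-→d16:-→d17:-→d18:-→d19:H0→d20:H0→d21:-→d22:-→d23:-→d24:H2→d25:-→d26:-→d27:-→d28:H0→d29:-→d30:-→d31:-→d32:H2 -> H2
  lookup 48.6.144.4: bits 00110000000001101001 walk d0:H3→d1:-→d2:-→d3:-→d4:-→d5:-→d6:-→d7:-→d8:H1→d9:-→d10:-→d11:-→d12:-→d13:-→d14:H3→d15:-→d16:-→d17:-→d18:-→d19:H0→d20:H0 -> H0
  add 60.144.0.0/12 -> H3 at depth 12

== LOOKUPS ==
["H2","H2","H1","H0","H1","H1","H2","no-route","H1","H3","H2","H2","H2","H0","H3","H2","H0"]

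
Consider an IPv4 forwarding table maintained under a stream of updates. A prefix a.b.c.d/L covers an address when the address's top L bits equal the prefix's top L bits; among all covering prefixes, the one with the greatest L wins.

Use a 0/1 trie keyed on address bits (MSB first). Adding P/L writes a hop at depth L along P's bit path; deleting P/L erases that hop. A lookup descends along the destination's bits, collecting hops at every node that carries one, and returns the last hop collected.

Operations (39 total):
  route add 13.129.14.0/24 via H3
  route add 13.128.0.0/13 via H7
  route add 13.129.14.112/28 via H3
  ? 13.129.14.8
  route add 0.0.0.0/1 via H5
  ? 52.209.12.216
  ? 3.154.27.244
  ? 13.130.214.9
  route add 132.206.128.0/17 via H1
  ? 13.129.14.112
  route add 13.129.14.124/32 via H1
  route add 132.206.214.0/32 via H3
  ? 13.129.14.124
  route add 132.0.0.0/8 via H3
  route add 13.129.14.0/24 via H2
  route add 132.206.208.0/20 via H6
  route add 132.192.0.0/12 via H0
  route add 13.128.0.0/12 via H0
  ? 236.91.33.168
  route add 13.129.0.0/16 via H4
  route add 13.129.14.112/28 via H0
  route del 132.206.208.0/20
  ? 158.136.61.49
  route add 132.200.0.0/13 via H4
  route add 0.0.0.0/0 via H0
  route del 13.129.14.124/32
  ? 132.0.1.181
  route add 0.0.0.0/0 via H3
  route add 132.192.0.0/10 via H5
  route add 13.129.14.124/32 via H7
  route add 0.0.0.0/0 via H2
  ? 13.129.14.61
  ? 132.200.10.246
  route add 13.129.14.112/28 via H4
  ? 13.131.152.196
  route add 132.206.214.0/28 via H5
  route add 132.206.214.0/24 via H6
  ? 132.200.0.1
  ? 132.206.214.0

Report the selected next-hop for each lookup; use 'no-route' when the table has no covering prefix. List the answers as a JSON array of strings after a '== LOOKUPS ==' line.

Trace:
  + 13.129.14.0/24 (H3) depth=24
  + 13.128.0.0/13 (H7) depth=13
  + 13.129.14.112/28 (H3) depth=28
  Q 13.129.14.8: descend 0000110110000001000011100 ; hops seen [H7,H3] ; pick H3
  + 0.0.0.0/1 (H5) depth=1
  Q 52.209.12.216: descend 00 ; hops seen [H5] ; pick H5
  Q 3.154.27.244: descend 0000 ; hops seen [H5] ; pick H5
  Q 13.130.214.9: descend 00001101100000 ; hops seen [H5,H7] ; pick H7
  + 132.206.128.0/17 (H1) depth=17
  Q 13.129.14.112: descend 0000110110000001000011100111 ; hops seen [H5,H7,H3,H3] ; pick H3
  + 13.129.14.124/32 (H1) depth=32
  + 132.206.214.0/32 (H3) depth=32
  Q 13.129.14.124: descend 00001101100000010000111001111100 ; hops seen [H5,H7,H3,H3,H1] ; pick H1
  + 132.0.0.0/8 (H3) depth=8
  + 13.129.14.0/24 (H2) depth=24
  + 132.206.208.0/20 (H6) depth=20
  + 132.192.0.0/12 (H0) depth=12
  + 13.128.0.0/12 (H0) depth=12
  Q 236.91.33.168: descend 1 ; hops seen [∅] ; pick no-route
  + 13.129.0.0/16 (H4) depth=16
  + 13.129.14.112/28 (H0) depth=28
  - 132.206.208.0/20 clear@20
  Q 158.136.61.49: descend 100 ; hops seen [∅] ; pick no-route
  + 132.200.0.0/13 (H4) depth=13
  + 0.0.0.0/0 (H0) depth=0
  - 13.129.14.124/32 clear@32
  Q 132.0.1.181: descend 10000100 ; hops seen [H0,H3] ; pick H3
  + 0.0.0.0/0 (H3) depth=0
  + 132.192.0.0/10 (H5) depth=10
  + 13.129.14.124/32 (H7) depth=32
  + 0.0.0.0/0 (H2) depth=0
  Q 13.129.14.61: descend 0000110110000001000011100 ; hops seen [H2,H5,H0,H7,H4,H2] ; pick H2
  Q 132.200.10.246: descend 1000010011001 ; hops seen [H2,H3,H5,H0,H4] ; pick H4
  + 13.129.14.112/28 (H4) depth=28
  Q 13.131.152.196: descend 00001101100000 ; hops seen [H2,H5,H0,H7] ; pick H7
  + 132.206.214.0/28 (H5) depth=28
  + 132.206.214.0/24 (H6) depth=24
  Q 132.200.0.1: descend 1000010011001 ; hops seen [H2,H3,H5,H0,H4] ; pick H4
  Q 132.206.214.0: descend 10000100110011101101011000000000 ; hops seen [H2,H3,H5,H0,H4,H1,H6,H5,H3] ; pick H3

== LOOKUPS ==
["H3","H5","H5","H7","H3","H1","no-route","no-route","H3","H2","H4","H7","H4","H3"]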